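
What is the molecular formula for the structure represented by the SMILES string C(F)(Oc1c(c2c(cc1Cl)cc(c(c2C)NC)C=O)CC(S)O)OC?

C17H19ClFNO4S

Heavy atoms from the SMILES: 17 C, 1 Cl, 1 F, 1 N, 4 O, 1 S.
Implicit hydrogens by atom environment:
  8 × C (aromatic): no H
  3 × C: 3 H each → 9
  3 × C: 1 H each → 3
  3 × O: no H
  2 × C (aromatic): 1 H each → 2
  1 × C: 2 H
  1 × Cl: no H
  1 × F: no H
  1 × N: 1 H
  1 × O: 1 H
  1 × S: 1 H
  Total hydrogens = 19.
Molecular formula: C17H19ClFNO4S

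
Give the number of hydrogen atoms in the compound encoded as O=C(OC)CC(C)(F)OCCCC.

Hydrogens are implicit in SMILES; fill each atom to its normal valence:
  4 × C: 2 H each → 8
  3 × C: 3 H each → 9
  3 × O: no H
  2 × C: no H
  1 × F: no H
  Total hydrogens = 17.

17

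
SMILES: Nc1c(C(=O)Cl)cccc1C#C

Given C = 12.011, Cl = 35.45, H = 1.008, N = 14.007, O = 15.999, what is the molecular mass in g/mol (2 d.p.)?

Molecular formula: C9H6ClNO.
M = 9×12.011 + 1×35.45 + 6×1.008 + 1×14.007 + 1×15.999 = 179.60 g/mol.

179.60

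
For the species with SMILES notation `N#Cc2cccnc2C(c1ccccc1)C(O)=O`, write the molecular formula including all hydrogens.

C14H10N2O2

Heavy atoms from the SMILES: 14 C, 2 N, 2 O.
Implicit hydrogens by atom environment:
  8 × C (aromatic): 1 H each → 8
  3 × C (aromatic): no H
  2 × C: no H
  1 × C: 1 H
  1 × N (aromatic): no H
  1 × N: no H
  1 × O: 1 H
  1 × O: no H
  Total hydrogens = 10.
Molecular formula: C14H10N2O2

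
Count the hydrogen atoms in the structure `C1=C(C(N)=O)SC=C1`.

5

Hydrogens are implicit in SMILES; fill each atom to its normal valence:
  3 × C (aromatic): 1 H each → 3
  1 × C (aromatic): no H
  1 × C: no H
  1 × N: 2 H
  1 × O: no H
  1 × S (aromatic): no H
  Total hydrogens = 5.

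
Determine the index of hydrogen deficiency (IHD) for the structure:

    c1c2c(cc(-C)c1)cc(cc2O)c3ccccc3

11

Molecular formula from the SMILES: C17H14O.
DoU = (2C + 2 + N − H − X)/2 = (2·17 + 2 + 0 − 14 − 0)/2 = 22/2 = 11.
(Structurally: 3 ring(s) + 8 π bond(s) = 11.)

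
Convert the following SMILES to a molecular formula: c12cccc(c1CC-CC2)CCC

Heavy atoms from the SMILES: 13 C.
Implicit hydrogens by atom environment:
  6 × C: 2 H each → 12
  3 × C (aromatic): 1 H each → 3
  3 × C (aromatic): no H
  1 × C: 3 H
  Total hydrogens = 18.
Molecular formula: C13H18

C13H18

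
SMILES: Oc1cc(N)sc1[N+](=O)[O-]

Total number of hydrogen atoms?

Hydrogens are implicit in SMILES; fill each atom to its normal valence:
  3 × C (aromatic): no H
  1 × C (aromatic): 1 H
  1 × N: 2 H
  1 × N (charge +1): no H
  1 × O: 1 H
  1 × O: no H
  1 × O (charge -1): no H
  1 × S (aromatic): no H
  Total hydrogens = 4.

4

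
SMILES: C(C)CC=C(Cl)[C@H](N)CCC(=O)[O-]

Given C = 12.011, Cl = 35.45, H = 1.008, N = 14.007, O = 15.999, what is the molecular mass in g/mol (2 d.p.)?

204.67

Molecular formula: C9H15ClNO2-.
M = 9×12.011 + 1×35.45 + 15×1.008 + 1×14.007 + 2×15.999 = 204.67 g/mol.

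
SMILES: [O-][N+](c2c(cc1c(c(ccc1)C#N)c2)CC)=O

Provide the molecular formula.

Heavy atoms from the SMILES: 13 C, 2 N, 2 O.
Implicit hydrogens by atom environment:
  5 × C (aromatic): 1 H each → 5
  5 × C (aromatic): no H
  1 × C: 3 H
  1 × C: 2 H
  1 × C: no H
  1 × N: no H
  1 × N (charge +1): no H
  1 × O: no H
  1 × O (charge -1): no H
  Total hydrogens = 10.
Molecular formula: C13H10N2O2

C13H10N2O2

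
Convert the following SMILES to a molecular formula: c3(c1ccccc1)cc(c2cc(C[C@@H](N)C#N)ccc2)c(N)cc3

C21H19N3

Heavy atoms from the SMILES: 21 C, 3 N.
Implicit hydrogens by atom environment:
  12 × C (aromatic): 1 H each → 12
  6 × C (aromatic): no H
  2 × N: 2 H each → 4
  1 × C: 2 H
  1 × C: 1 H
  1 × C: no H
  1 × N: no H
  Total hydrogens = 19.
Molecular formula: C21H19N3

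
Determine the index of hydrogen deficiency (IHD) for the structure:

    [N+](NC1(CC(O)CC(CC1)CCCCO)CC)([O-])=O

2

Molecular formula from the SMILES: C13H26N2O4.
DoU = (2C + 2 + N − H − X)/2 = (2·13 + 2 + 2 − 26 − 0)/2 = 4/2 = 2.
(Structurally: 1 ring(s) + 1 π bond(s) = 2.)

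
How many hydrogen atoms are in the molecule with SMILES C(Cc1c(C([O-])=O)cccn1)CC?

Hydrogens are implicit in SMILES; fill each atom to its normal valence:
  3 × C: 2 H each → 6
  3 × C (aromatic): 1 H each → 3
  2 × C (aromatic): no H
  1 × C: 3 H
  1 × C: no H
  1 × N (aromatic): no H
  1 × O: no H
  1 × O (charge -1): no H
  Total hydrogens = 12.

12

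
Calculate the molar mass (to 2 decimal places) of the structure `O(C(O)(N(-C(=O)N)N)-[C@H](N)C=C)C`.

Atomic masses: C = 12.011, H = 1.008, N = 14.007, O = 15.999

Molecular formula: C6H14N4O3.
M = 6×12.011 + 14×1.008 + 4×14.007 + 3×15.999 = 190.20 g/mol.

190.20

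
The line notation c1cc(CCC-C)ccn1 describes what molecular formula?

C9H13N

Heavy atoms from the SMILES: 9 C, 1 N.
Implicit hydrogens by atom environment:
  4 × C (aromatic): 1 H each → 4
  3 × C: 2 H each → 6
  1 × C: 3 H
  1 × C (aromatic): no H
  1 × N (aromatic): no H
  Total hydrogens = 13.
Molecular formula: C9H13N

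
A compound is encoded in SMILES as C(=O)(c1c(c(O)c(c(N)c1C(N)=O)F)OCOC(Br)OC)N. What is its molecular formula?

C11H13BrFN3O6

Heavy atoms from the SMILES: 1 Br, 11 C, 1 F, 3 N, 6 O.
Implicit hydrogens by atom environment:
  6 × C (aromatic): no H
  5 × O: no H
  3 × N: 2 H each → 6
  2 × C: no H
  1 × Br: no H
  1 × C: 3 H
  1 × C: 2 H
  1 × C: 1 H
  1 × F: no H
  1 × O: 1 H
  Total hydrogens = 13.
Molecular formula: C11H13BrFN3O6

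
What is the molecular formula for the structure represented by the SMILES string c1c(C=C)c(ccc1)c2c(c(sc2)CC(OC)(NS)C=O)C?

C17H19NO2S2

Heavy atoms from the SMILES: 17 C, 1 N, 2 O, 2 S.
Implicit hydrogens by atom environment:
  5 × C (aromatic): 1 H each → 5
  5 × C (aromatic): no H
  2 × C: 3 H each → 6
  2 × C: 2 H each → 4
  2 × C: 1 H each → 2
  2 × O: no H
  1 × C: no H
  1 × N: 1 H
  1 × S: 1 H
  1 × S (aromatic): no H
  Total hydrogens = 19.
Molecular formula: C17H19NO2S2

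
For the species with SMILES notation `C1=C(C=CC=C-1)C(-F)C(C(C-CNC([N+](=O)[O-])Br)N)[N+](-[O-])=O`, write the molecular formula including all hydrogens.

Heavy atoms from the SMILES: 1 Br, 12 C, 1 F, 4 N, 4 O.
Implicit hydrogens by atom environment:
  5 × C (aromatic): 1 H each → 5
  4 × C: 1 H each → 4
  2 × C: 2 H each → 4
  2 × N (charge +1): no H
  2 × O: no H
  2 × O (charge -1): no H
  1 × Br: no H
  1 × C (aromatic): no H
  1 × F: no H
  1 × N: 2 H
  1 × N: 1 H
  Total hydrogens = 16.
Molecular formula: C12H16BrFN4O4

C12H16BrFN4O4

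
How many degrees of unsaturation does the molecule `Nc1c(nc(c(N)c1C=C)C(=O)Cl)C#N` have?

8

Molecular formula from the SMILES: C9H7ClN4O.
DoU = (2C + 2 + N − H − X)/2 = (2·9 + 2 + 4 − 7 − 1)/2 = 16/2 = 8.
(Structurally: 1 ring(s) + 7 π bond(s) = 8.)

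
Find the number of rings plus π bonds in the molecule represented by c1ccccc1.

4

Molecular formula from the SMILES: C6H6.
DoU = (2C + 2 + N − H − X)/2 = (2·6 + 2 + 0 − 6 − 0)/2 = 8/2 = 4.
(Structurally: 1 ring(s) + 3 π bond(s) = 4.)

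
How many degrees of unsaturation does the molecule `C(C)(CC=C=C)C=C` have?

3

Molecular formula from the SMILES: C8H12.
DoU = (2C + 2 + N − H − X)/2 = (2·8 + 2 + 0 − 12 − 0)/2 = 6/2 = 3.
(Structurally: 0 ring(s) + 3 π bond(s) = 3.)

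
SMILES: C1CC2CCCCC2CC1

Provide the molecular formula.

Heavy atoms from the SMILES: 10 C.
Implicit hydrogens by atom environment:
  8 × C: 2 H each → 16
  2 × C: 1 H each → 2
  Total hydrogens = 18.
Molecular formula: C10H18

C10H18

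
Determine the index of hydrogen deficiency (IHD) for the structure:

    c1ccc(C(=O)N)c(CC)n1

Molecular formula from the SMILES: C8H10N2O.
DoU = (2C + 2 + N − H − X)/2 = (2·8 + 2 + 2 − 10 − 0)/2 = 10/2 = 5.
(Structurally: 1 ring(s) + 4 π bond(s) = 5.)

5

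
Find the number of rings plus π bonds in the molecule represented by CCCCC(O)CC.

0

Molecular formula from the SMILES: C7H16O.
DoU = (2C + 2 + N − H − X)/2 = (2·7 + 2 + 0 − 16 − 0)/2 = 0/2 = 0.
(Structurally: 0 ring(s) + 0 π bond(s) = 0.)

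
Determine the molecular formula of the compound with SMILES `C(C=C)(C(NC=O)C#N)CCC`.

C9H14N2O

Heavy atoms from the SMILES: 9 C, 2 N, 1 O.
Implicit hydrogens by atom environment:
  4 × C: 1 H each → 4
  3 × C: 2 H each → 6
  1 × C: 3 H
  1 × C: no H
  1 × N: 1 H
  1 × N: no H
  1 × O: no H
  Total hydrogens = 14.
Molecular formula: C9H14N2O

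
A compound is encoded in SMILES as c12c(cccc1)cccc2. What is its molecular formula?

C10H8

Heavy atoms from the SMILES: 10 C.
Implicit hydrogens by atom environment:
  8 × C (aromatic): 1 H each → 8
  2 × C (aromatic): no H
  Total hydrogens = 8.
Molecular formula: C10H8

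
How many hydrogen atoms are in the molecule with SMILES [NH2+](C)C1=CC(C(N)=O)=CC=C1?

Hydrogens are implicit in SMILES; fill each atom to its normal valence:
  4 × C (aromatic): 1 H each → 4
  2 × C (aromatic): no H
  1 × C: 3 H
  1 × C: no H
  1 × N (charge +1): 2 H
  1 × N: 2 H
  1 × O: no H
  Total hydrogens = 11.

11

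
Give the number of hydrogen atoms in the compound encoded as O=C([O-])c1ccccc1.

5

Hydrogens are implicit in SMILES; fill each atom to its normal valence:
  5 × C (aromatic): 1 H each → 5
  1 × C (aromatic): no H
  1 × C: no H
  1 × O: no H
  1 × O (charge -1): no H
  Total hydrogens = 5.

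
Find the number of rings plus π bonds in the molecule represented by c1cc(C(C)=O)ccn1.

5

Molecular formula from the SMILES: C7H7NO.
DoU = (2C + 2 + N − H − X)/2 = (2·7 + 2 + 1 − 7 − 0)/2 = 10/2 = 5.
(Structurally: 1 ring(s) + 4 π bond(s) = 5.)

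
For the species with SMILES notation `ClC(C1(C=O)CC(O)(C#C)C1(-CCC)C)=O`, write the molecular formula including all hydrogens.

Heavy atoms from the SMILES: 12 C, 1 Cl, 3 O.
Implicit hydrogens by atom environment:
  5 × C: no H
  3 × C: 2 H each → 6
  2 × C: 3 H each → 6
  2 × C: 1 H each → 2
  2 × O: no H
  1 × Cl: no H
  1 × O: 1 H
  Total hydrogens = 15.
Molecular formula: C12H15ClO3

C12H15ClO3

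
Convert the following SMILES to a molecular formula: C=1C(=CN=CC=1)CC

C7H9N

Heavy atoms from the SMILES: 7 C, 1 N.
Implicit hydrogens by atom environment:
  4 × C (aromatic): 1 H each → 4
  1 × C: 3 H
  1 × C: 2 H
  1 × C (aromatic): no H
  1 × N (aromatic): no H
  Total hydrogens = 9.
Molecular formula: C7H9N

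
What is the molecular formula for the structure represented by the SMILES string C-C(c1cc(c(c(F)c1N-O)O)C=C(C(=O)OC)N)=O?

Heavy atoms from the SMILES: 12 C, 1 F, 2 N, 5 O.
Implicit hydrogens by atom environment:
  5 × C (aromatic): no H
  3 × C: no H
  3 × O: no H
  2 × C: 3 H each → 6
  2 × O: 1 H each → 2
  1 × C (aromatic): 1 H
  1 × C: 1 H
  1 × F: no H
  1 × N: 2 H
  1 × N: 1 H
  Total hydrogens = 13.
Molecular formula: C12H13FN2O5

C12H13FN2O5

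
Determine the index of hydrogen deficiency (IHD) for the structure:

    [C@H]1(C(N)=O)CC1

2

Molecular formula from the SMILES: C4H7NO.
DoU = (2C + 2 + N − H − X)/2 = (2·4 + 2 + 1 − 7 − 0)/2 = 4/2 = 2.
(Structurally: 1 ring(s) + 1 π bond(s) = 2.)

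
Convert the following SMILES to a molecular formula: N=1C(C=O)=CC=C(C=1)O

C6H5NO2

Heavy atoms from the SMILES: 6 C, 1 N, 2 O.
Implicit hydrogens by atom environment:
  3 × C (aromatic): 1 H each → 3
  2 × C (aromatic): no H
  1 × C: 1 H
  1 × N (aromatic): no H
  1 × O: 1 H
  1 × O: no H
  Total hydrogens = 5.
Molecular formula: C6H5NO2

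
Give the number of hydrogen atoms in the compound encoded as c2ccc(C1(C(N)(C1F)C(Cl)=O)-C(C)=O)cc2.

11

Hydrogens are implicit in SMILES; fill each atom to its normal valence:
  5 × C (aromatic): 1 H each → 5
  4 × C: no H
  2 × O: no H
  1 × C: 3 H
  1 × C: 1 H
  1 × C (aromatic): no H
  1 × Cl: no H
  1 × F: no H
  1 × N: 2 H
  Total hydrogens = 11.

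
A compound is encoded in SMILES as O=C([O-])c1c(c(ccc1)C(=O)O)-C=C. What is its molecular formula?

Heavy atoms from the SMILES: 10 C, 4 O.
Implicit hydrogens by atom environment:
  3 × C (aromatic): 1 H each → 3
  3 × C (aromatic): no H
  2 × C: no H
  2 × O: no H
  1 × C: 2 H
  1 × C: 1 H
  1 × O: 1 H
  1 × O (charge -1): no H
  Total hydrogens = 7.
Net charge -1.
Molecular formula: C10H7O4-

C10H7O4-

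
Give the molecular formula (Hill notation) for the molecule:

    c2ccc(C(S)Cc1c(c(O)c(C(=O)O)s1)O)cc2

Heavy atoms from the SMILES: 13 C, 4 O, 2 S.
Implicit hydrogens by atom environment:
  5 × C (aromatic): 1 H each → 5
  5 × C (aromatic): no H
  3 × O: 1 H each → 3
  1 × C: 2 H
  1 × C: 1 H
  1 × C: no H
  1 × O: no H
  1 × S: 1 H
  1 × S (aromatic): no H
  Total hydrogens = 12.
Molecular formula: C13H12O4S2

C13H12O4S2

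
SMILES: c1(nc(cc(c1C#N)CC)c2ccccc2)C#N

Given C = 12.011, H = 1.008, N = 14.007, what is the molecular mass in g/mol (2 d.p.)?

Molecular formula: C15H11N3.
M = 15×12.011 + 11×1.008 + 3×14.007 = 233.27 g/mol.

233.27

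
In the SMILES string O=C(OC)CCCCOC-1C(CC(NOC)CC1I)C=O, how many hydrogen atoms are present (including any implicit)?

24

Hydrogens are implicit in SMILES; fill each atom to its normal valence:
  6 × C: 2 H each → 12
  5 × C: 1 H each → 5
  5 × O: no H
  2 × C: 3 H each → 6
  1 × C: no H
  1 × I: no H
  1 × N: 1 H
  Total hydrogens = 24.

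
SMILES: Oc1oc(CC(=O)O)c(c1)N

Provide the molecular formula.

C6H7NO4

Heavy atoms from the SMILES: 6 C, 1 N, 4 O.
Implicit hydrogens by atom environment:
  3 × C (aromatic): no H
  2 × O: 1 H each → 2
  1 × C: 2 H
  1 × C (aromatic): 1 H
  1 × C: no H
  1 × N: 2 H
  1 × O (aromatic): no H
  1 × O: no H
  Total hydrogens = 7.
Molecular formula: C6H7NO4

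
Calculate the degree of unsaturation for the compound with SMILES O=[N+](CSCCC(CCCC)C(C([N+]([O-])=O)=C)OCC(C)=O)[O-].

Molecular formula from the SMILES: C14H24N2O6S.
DoU = (2C + 2 + N − H − X)/2 = (2·14 + 2 + 2 − 24 − 0)/2 = 8/2 = 4.
(Structurally: 0 ring(s) + 4 π bond(s) = 4.)

4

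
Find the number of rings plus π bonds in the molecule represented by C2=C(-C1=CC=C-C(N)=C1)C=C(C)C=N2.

Molecular formula from the SMILES: C12H12N2.
DoU = (2C + 2 + N − H − X)/2 = (2·12 + 2 + 2 − 12 − 0)/2 = 16/2 = 8.
(Structurally: 2 ring(s) + 6 π bond(s) = 8.)

8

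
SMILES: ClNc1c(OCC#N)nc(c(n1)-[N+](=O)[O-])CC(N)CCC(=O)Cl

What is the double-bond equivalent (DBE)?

8

Molecular formula from the SMILES: C11H12Cl2N6O4.
DoU = (2C + 2 + N − H − X)/2 = (2·11 + 2 + 6 − 12 − 2)/2 = 16/2 = 8.
(Structurally: 1 ring(s) + 7 π bond(s) = 8.)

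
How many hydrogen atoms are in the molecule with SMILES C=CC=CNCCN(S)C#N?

11

Hydrogens are implicit in SMILES; fill each atom to its normal valence:
  3 × C: 2 H each → 6
  3 × C: 1 H each → 3
  2 × N: no H
  1 × C: no H
  1 × N: 1 H
  1 × S: 1 H
  Total hydrogens = 11.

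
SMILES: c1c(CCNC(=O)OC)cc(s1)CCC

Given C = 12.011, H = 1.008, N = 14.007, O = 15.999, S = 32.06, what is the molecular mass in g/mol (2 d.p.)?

Molecular formula: C11H17NO2S.
M = 11×12.011 + 17×1.008 + 1×14.007 + 2×15.999 + 1×32.06 = 227.32 g/mol.

227.32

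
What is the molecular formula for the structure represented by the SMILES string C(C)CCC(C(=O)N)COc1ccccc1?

C13H19NO2

Heavy atoms from the SMILES: 13 C, 1 N, 2 O.
Implicit hydrogens by atom environment:
  5 × C (aromatic): 1 H each → 5
  4 × C: 2 H each → 8
  2 × O: no H
  1 × C: 3 H
  1 × C: 1 H
  1 × C: no H
  1 × C (aromatic): no H
  1 × N: 2 H
  Total hydrogens = 19.
Molecular formula: C13H19NO2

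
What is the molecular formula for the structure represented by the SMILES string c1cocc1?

Heavy atoms from the SMILES: 4 C, 1 O.
Implicit hydrogens by atom environment:
  4 × C (aromatic): 1 H each → 4
  1 × O (aromatic): no H
  Total hydrogens = 4.
Molecular formula: C4H4O

C4H4O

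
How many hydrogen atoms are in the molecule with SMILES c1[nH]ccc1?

Hydrogens are implicit in SMILES; fill each atom to its normal valence:
  4 × C (aromatic): 1 H each → 4
  1 × N (aromatic): 1 H
  Total hydrogens = 5.

5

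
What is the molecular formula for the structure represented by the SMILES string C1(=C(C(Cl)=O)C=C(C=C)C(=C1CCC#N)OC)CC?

Heavy atoms from the SMILES: 15 C, 1 Cl, 1 N, 2 O.
Implicit hydrogens by atom environment:
  5 × C (aromatic): no H
  4 × C: 2 H each → 8
  2 × C: 3 H each → 6
  2 × C: no H
  2 × O: no H
  1 × C (aromatic): 1 H
  1 × C: 1 H
  1 × Cl: no H
  1 × N: no H
  Total hydrogens = 16.
Molecular formula: C15H16ClNO2

C15H16ClNO2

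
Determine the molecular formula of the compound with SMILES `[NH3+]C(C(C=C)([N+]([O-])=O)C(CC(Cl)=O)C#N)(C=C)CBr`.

C11H14BrClN3O3+

Heavy atoms from the SMILES: 1 Br, 11 C, 1 Cl, 3 N, 3 O.
Implicit hydrogens by atom environment:
  4 × C: 2 H each → 8
  4 × C: no H
  3 × C: 1 H each → 3
  2 × O: no H
  1 × Br: no H
  1 × Cl: no H
  1 × N (charge +1): 3 H
  1 × N: no H
  1 × N (charge +1): no H
  1 × O (charge -1): no H
  Total hydrogens = 14.
Net charge +1.
Molecular formula: C11H14BrClN3O3+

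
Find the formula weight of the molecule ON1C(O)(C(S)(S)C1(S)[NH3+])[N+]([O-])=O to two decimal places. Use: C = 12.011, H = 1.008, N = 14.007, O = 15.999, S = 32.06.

Molecular formula: C3H8N3O4S3+.
M = 3×12.011 + 8×1.008 + 3×14.007 + 4×15.999 + 3×32.06 = 246.29 g/mol.

246.29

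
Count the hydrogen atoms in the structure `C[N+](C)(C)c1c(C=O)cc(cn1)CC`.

Hydrogens are implicit in SMILES; fill each atom to its normal valence:
  4 × C: 3 H each → 12
  3 × C (aromatic): no H
  2 × C (aromatic): 1 H each → 2
  1 × C: 2 H
  1 × C: 1 H
  1 × N (aromatic): no H
  1 × N (charge +1): no H
  1 × O: no H
  Total hydrogens = 17.

17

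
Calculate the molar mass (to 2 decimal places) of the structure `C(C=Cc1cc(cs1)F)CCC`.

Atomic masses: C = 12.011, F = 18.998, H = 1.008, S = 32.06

Molecular formula: C10H13FS.
M = 10×12.011 + 1×18.998 + 13×1.008 + 1×32.06 = 184.27 g/mol.

184.27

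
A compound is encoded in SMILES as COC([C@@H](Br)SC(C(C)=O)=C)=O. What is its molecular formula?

C7H9BrO3S

Heavy atoms from the SMILES: 1 Br, 7 C, 3 O, 1 S.
Implicit hydrogens by atom environment:
  3 × C: no H
  3 × O: no H
  2 × C: 3 H each → 6
  1 × Br: no H
  1 × C: 2 H
  1 × C: 1 H
  1 × S: no H
  Total hydrogens = 9.
Molecular formula: C7H9BrO3S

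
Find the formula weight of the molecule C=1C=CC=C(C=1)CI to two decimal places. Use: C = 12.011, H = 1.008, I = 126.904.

218.04

Molecular formula: C7H7I.
M = 7×12.011 + 7×1.008 + 1×126.904 = 218.04 g/mol.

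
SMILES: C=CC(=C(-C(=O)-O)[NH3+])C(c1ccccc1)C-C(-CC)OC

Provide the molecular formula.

Heavy atoms from the SMILES: 17 C, 1 N, 3 O.
Implicit hydrogens by atom environment:
  5 × C (aromatic): 1 H each → 5
  3 × C: 2 H each → 6
  3 × C: 1 H each → 3
  3 × C: no H
  2 × C: 3 H each → 6
  2 × O: no H
  1 × C (aromatic): no H
  1 × N (charge +1): 3 H
  1 × O: 1 H
  Total hydrogens = 24.
Net charge +1.
Molecular formula: C17H24NO3+

C17H24NO3+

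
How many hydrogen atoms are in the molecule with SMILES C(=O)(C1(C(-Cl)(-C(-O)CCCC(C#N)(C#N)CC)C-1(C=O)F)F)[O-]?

14

Hydrogens are implicit in SMILES; fill each atom to its normal valence:
  7 × C: no H
  4 × C: 2 H each → 8
  2 × C: 1 H each → 2
  2 × F: no H
  2 × N: no H
  2 × O: no H
  1 × C: 3 H
  1 × Cl: no H
  1 × O: 1 H
  1 × O (charge -1): no H
  Total hydrogens = 14.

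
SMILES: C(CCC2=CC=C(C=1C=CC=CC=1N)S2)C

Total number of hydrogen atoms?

Hydrogens are implicit in SMILES; fill each atom to its normal valence:
  6 × C (aromatic): 1 H each → 6
  4 × C (aromatic): no H
  3 × C: 2 H each → 6
  1 × C: 3 H
  1 × N: 2 H
  1 × S (aromatic): no H
  Total hydrogens = 17.

17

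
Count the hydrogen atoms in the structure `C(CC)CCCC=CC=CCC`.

22

Hydrogens are implicit in SMILES; fill each atom to its normal valence:
  6 × C: 2 H each → 12
  4 × C: 1 H each → 4
  2 × C: 3 H each → 6
  Total hydrogens = 22.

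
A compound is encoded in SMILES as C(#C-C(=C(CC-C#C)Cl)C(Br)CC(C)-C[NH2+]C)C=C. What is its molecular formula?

Heavy atoms from the SMILES: 1 Br, 16 C, 1 Cl, 1 N.
Implicit hydrogens by atom environment:
  5 × C: 2 H each → 10
  5 × C: no H
  4 × C: 1 H each → 4
  2 × C: 3 H each → 6
  1 × Br: no H
  1 × Cl: no H
  1 × N (charge +1): 2 H
  Total hydrogens = 22.
Net charge +1.
Molecular formula: C16H22BrClN+

C16H22BrClN+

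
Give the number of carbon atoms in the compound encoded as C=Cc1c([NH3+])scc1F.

6

The symbol for carbon appears 6 times in the SMILES. Lowercase c denotes aromatic carbon and counts toward C.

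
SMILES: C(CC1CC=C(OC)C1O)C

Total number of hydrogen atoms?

16

Hydrogens are implicit in SMILES; fill each atom to its normal valence:
  3 × C: 2 H each → 6
  3 × C: 1 H each → 3
  2 × C: 3 H each → 6
  1 × C: no H
  1 × O: 1 H
  1 × O: no H
  Total hydrogens = 16.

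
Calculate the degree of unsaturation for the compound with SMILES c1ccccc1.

Molecular formula from the SMILES: C6H6.
DoU = (2C + 2 + N − H − X)/2 = (2·6 + 2 + 0 − 6 − 0)/2 = 8/2 = 4.
(Structurally: 1 ring(s) + 3 π bond(s) = 4.)

4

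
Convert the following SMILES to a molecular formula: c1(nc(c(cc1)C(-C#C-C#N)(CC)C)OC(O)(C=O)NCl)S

C14H14ClN3O3S

Heavy atoms from the SMILES: 14 C, 1 Cl, 3 N, 3 O, 1 S.
Implicit hydrogens by atom environment:
  5 × C: no H
  3 × C (aromatic): no H
  2 × C: 3 H each → 6
  2 × C (aromatic): 1 H each → 2
  2 × O: no H
  1 × C: 2 H
  1 × C: 1 H
  1 × Cl: no H
  1 × N: 1 H
  1 × N (aromatic): no H
  1 × N: no H
  1 × O: 1 H
  1 × S: 1 H
  Total hydrogens = 14.
Molecular formula: C14H14ClN3O3S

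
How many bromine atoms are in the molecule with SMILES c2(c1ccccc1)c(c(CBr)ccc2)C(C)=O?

The symbol for bromine appears 1 time in the SMILES.

1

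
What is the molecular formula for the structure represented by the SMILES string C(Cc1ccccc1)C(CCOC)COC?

Heavy atoms from the SMILES: 14 C, 2 O.
Implicit hydrogens by atom environment:
  5 × C: 2 H each → 10
  5 × C (aromatic): 1 H each → 5
  2 × C: 3 H each → 6
  2 × O: no H
  1 × C: 1 H
  1 × C (aromatic): no H
  Total hydrogens = 22.
Molecular formula: C14H22O2

C14H22O2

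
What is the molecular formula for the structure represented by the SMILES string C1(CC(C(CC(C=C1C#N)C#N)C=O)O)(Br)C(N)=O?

C12H12BrN3O3

Heavy atoms from the SMILES: 1 Br, 12 C, 3 N, 3 O.
Implicit hydrogens by atom environment:
  5 × C: 1 H each → 5
  5 × C: no H
  2 × C: 2 H each → 4
  2 × N: no H
  2 × O: no H
  1 × Br: no H
  1 × N: 2 H
  1 × O: 1 H
  Total hydrogens = 12.
Molecular formula: C12H12BrN3O3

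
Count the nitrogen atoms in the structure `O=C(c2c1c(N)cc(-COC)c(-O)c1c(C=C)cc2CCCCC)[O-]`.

The symbol for nitrogen appears 1 time in the SMILES.

1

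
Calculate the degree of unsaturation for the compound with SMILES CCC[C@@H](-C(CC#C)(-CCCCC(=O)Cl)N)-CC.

Molecular formula from the SMILES: C15H26ClNO.
DoU = (2C + 2 + N − H − X)/2 = (2·15 + 2 + 1 − 26 − 1)/2 = 6/2 = 3.
(Structurally: 0 ring(s) + 3 π bond(s) = 3.)

3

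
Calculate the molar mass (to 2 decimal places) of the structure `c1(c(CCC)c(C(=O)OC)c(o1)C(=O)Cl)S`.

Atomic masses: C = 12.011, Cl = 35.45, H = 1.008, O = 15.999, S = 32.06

Molecular formula: C10H11ClO4S.
M = 10×12.011 + 1×35.45 + 11×1.008 + 4×15.999 + 1×32.06 = 262.70 g/mol.

262.70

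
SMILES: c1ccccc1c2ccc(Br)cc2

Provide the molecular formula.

C12H9Br

Heavy atoms from the SMILES: 1 Br, 12 C.
Implicit hydrogens by atom environment:
  9 × C (aromatic): 1 H each → 9
  3 × C (aromatic): no H
  1 × Br: no H
  Total hydrogens = 9.
Molecular formula: C12H9Br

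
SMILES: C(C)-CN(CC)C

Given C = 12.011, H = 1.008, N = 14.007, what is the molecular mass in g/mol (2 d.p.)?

101.19

Molecular formula: C6H15N.
M = 6×12.011 + 15×1.008 + 1×14.007 = 101.19 g/mol.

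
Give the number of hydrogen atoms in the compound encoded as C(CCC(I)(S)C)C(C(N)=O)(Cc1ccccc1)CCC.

26

Hydrogens are implicit in SMILES; fill each atom to its normal valence:
  6 × C: 2 H each → 12
  5 × C (aromatic): 1 H each → 5
  3 × C: no H
  2 × C: 3 H each → 6
  1 × C (aromatic): no H
  1 × I: no H
  1 × N: 2 H
  1 × O: no H
  1 × S: 1 H
  Total hydrogens = 26.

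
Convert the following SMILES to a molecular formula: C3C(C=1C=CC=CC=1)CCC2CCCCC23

Heavy atoms from the SMILES: 16 C.
Implicit hydrogens by atom environment:
  7 × C: 2 H each → 14
  5 × C (aromatic): 1 H each → 5
  3 × C: 1 H each → 3
  1 × C (aromatic): no H
  Total hydrogens = 22.
Molecular formula: C16H22

C16H22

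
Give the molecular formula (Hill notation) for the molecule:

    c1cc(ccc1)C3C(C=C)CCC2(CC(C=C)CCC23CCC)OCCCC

Heavy atoms from the SMILES: 27 C, 1 O.
Implicit hydrogens by atom environment:
  12 × C: 2 H each → 24
  5 × C: 1 H each → 5
  5 × C (aromatic): 1 H each → 5
  2 × C: 3 H each → 6
  2 × C: no H
  1 × C (aromatic): no H
  1 × O: no H
  Total hydrogens = 40.
Molecular formula: C27H40O

C27H40O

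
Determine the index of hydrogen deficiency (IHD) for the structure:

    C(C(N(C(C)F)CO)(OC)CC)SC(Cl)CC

Molecular formula from the SMILES: C11H23ClFNO2S.
DoU = (2C + 2 + N − H − X)/2 = (2·11 + 2 + 1 − 23 − 2)/2 = 0/2 = 0.
(Structurally: 0 ring(s) + 0 π bond(s) = 0.)

0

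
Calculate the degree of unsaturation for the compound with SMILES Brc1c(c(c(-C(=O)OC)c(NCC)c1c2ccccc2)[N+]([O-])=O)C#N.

12

Molecular formula from the SMILES: C17H14BrN3O4.
DoU = (2C + 2 + N − H − X)/2 = (2·17 + 2 + 3 − 14 − 1)/2 = 24/2 = 12.
(Structurally: 2 ring(s) + 10 π bond(s) = 12.)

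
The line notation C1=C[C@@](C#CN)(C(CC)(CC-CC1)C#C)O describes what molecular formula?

Heavy atoms from the SMILES: 14 C, 1 N, 1 O.
Implicit hydrogens by atom environment:
  5 × C: 2 H each → 10
  5 × C: no H
  3 × C: 1 H each → 3
  1 × C: 3 H
  1 × N: 2 H
  1 × O: 1 H
  Total hydrogens = 19.
Molecular formula: C14H19NO

C14H19NO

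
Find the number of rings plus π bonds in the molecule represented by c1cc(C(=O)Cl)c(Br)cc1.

Molecular formula from the SMILES: C7H4BrClO.
DoU = (2C + 2 + N − H − X)/2 = (2·7 + 2 + 0 − 4 − 2)/2 = 10/2 = 5.
(Structurally: 1 ring(s) + 4 π bond(s) = 5.)

5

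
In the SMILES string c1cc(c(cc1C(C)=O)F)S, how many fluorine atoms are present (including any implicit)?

The symbol for fluorine appears 1 time in the SMILES.

1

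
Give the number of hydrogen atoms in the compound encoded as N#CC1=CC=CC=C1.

5

Hydrogens are implicit in SMILES; fill each atom to its normal valence:
  5 × C (aromatic): 1 H each → 5
  1 × C (aromatic): no H
  1 × C: no H
  1 × N: no H
  Total hydrogens = 5.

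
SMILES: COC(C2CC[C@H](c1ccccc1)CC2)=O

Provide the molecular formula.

C14H18O2

Heavy atoms from the SMILES: 14 C, 2 O.
Implicit hydrogens by atom environment:
  5 × C (aromatic): 1 H each → 5
  4 × C: 2 H each → 8
  2 × C: 1 H each → 2
  2 × O: no H
  1 × C: 3 H
  1 × C (aromatic): no H
  1 × C: no H
  Total hydrogens = 18.
Molecular formula: C14H18O2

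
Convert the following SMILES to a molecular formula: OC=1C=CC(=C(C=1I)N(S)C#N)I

Heavy atoms from the SMILES: 7 C, 2 I, 2 N, 1 O, 1 S.
Implicit hydrogens by atom environment:
  4 × C (aromatic): no H
  2 × C (aromatic): 1 H each → 2
  2 × I: no H
  2 × N: no H
  1 × C: no H
  1 × O: 1 H
  1 × S: 1 H
  Total hydrogens = 4.
Molecular formula: C7H4I2N2OS

C7H4I2N2OS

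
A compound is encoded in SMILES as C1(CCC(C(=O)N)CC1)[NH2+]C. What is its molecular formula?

Heavy atoms from the SMILES: 8 C, 2 N, 1 O.
Implicit hydrogens by atom environment:
  4 × C: 2 H each → 8
  2 × C: 1 H each → 2
  1 × C: 3 H
  1 × C: no H
  1 × N (charge +1): 2 H
  1 × N: 2 H
  1 × O: no H
  Total hydrogens = 17.
Net charge +1.
Molecular formula: C8H17N2O+

C8H17N2O+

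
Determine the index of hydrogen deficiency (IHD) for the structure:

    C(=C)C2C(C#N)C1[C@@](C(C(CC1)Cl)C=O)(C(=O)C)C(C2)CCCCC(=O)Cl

Molecular formula from the SMILES: C21H27Cl2NO3.
DoU = (2C + 2 + N − H − X)/2 = (2·21 + 2 + 1 − 27 − 2)/2 = 16/2 = 8.
(Structurally: 2 ring(s) + 6 π bond(s) = 8.)

8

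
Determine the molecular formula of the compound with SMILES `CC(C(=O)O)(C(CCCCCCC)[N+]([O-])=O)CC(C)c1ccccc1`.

C20H31NO4

Heavy atoms from the SMILES: 20 C, 1 N, 4 O.
Implicit hydrogens by atom environment:
  7 × C: 2 H each → 14
  5 × C (aromatic): 1 H each → 5
  3 × C: 3 H each → 9
  2 × C: 1 H each → 2
  2 × C: no H
  2 × O: no H
  1 × C (aromatic): no H
  1 × N (charge +1): no H
  1 × O: 1 H
  1 × O (charge -1): no H
  Total hydrogens = 31.
Molecular formula: C20H31NO4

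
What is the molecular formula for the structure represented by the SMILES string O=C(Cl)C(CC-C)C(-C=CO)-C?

C9H15ClO2

Heavy atoms from the SMILES: 9 C, 1 Cl, 2 O.
Implicit hydrogens by atom environment:
  4 × C: 1 H each → 4
  2 × C: 3 H each → 6
  2 × C: 2 H each → 4
  1 × C: no H
  1 × Cl: no H
  1 × O: 1 H
  1 × O: no H
  Total hydrogens = 15.
Molecular formula: C9H15ClO2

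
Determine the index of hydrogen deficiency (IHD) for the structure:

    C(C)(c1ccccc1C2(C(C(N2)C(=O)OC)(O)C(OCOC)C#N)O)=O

Molecular formula from the SMILES: C17H20N2O7.
DoU = (2C + 2 + N − H − X)/2 = (2·17 + 2 + 2 − 20 − 0)/2 = 18/2 = 9.
(Structurally: 2 ring(s) + 7 π bond(s) = 9.)

9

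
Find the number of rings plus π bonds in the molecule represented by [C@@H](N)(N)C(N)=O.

1

Molecular formula from the SMILES: C2H7N3O.
DoU = (2C + 2 + N − H − X)/2 = (2·2 + 2 + 3 − 7 − 0)/2 = 2/2 = 1.
(Structurally: 0 ring(s) + 1 π bond(s) = 1.)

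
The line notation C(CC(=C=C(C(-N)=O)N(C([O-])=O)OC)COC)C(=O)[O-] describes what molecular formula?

[C11H14N2O7]2-

Heavy atoms from the SMILES: 11 C, 2 N, 7 O.
Implicit hydrogens by atom environment:
  6 × C: no H
  5 × O: no H
  3 × C: 2 H each → 6
  2 × C: 3 H each → 6
  2 × O (charge -1): no H
  1 × N: 2 H
  1 × N: no H
  Total hydrogens = 14.
Net charge -2.
Molecular formula: [C11H14N2O7]2-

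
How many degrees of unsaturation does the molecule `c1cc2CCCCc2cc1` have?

5

Molecular formula from the SMILES: C10H12.
DoU = (2C + 2 + N − H − X)/2 = (2·10 + 2 + 0 − 12 − 0)/2 = 10/2 = 5.
(Structurally: 2 ring(s) + 3 π bond(s) = 5.)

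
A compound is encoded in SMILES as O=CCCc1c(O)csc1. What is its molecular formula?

C7H8O2S

Heavy atoms from the SMILES: 7 C, 2 O, 1 S.
Implicit hydrogens by atom environment:
  2 × C: 2 H each → 4
  2 × C (aromatic): 1 H each → 2
  2 × C (aromatic): no H
  1 × C: 1 H
  1 × O: 1 H
  1 × O: no H
  1 × S (aromatic): no H
  Total hydrogens = 8.
Molecular formula: C7H8O2S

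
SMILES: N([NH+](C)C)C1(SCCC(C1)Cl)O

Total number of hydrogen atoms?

16

Hydrogens are implicit in SMILES; fill each atom to its normal valence:
  3 × C: 2 H each → 6
  2 × C: 3 H each → 6
  1 × C: 1 H
  1 × C: no H
  1 × Cl: no H
  1 × N: 1 H
  1 × N (charge +1): 1 H
  1 × O: 1 H
  1 × S: no H
  Total hydrogens = 16.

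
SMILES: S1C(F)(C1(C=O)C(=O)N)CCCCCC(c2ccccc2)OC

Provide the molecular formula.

Heavy atoms from the SMILES: 17 C, 1 F, 1 N, 3 O, 1 S.
Implicit hydrogens by atom environment:
  5 × C: 2 H each → 10
  5 × C (aromatic): 1 H each → 5
  3 × C: no H
  3 × O: no H
  2 × C: 1 H each → 2
  1 × C: 3 H
  1 × C (aromatic): no H
  1 × F: no H
  1 × N: 2 H
  1 × S: no H
  Total hydrogens = 22.
Molecular formula: C17H22FNO3S

C17H22FNO3S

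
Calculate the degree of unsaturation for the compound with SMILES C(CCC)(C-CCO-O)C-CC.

0

Molecular formula from the SMILES: C10H22O2.
DoU = (2C + 2 + N − H − X)/2 = (2·10 + 2 + 0 − 22 − 0)/2 = 0/2 = 0.
(Structurally: 0 ring(s) + 0 π bond(s) = 0.)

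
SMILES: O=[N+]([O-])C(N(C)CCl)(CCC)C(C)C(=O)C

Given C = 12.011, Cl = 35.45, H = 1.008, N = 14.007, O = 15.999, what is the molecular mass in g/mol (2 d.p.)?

Molecular formula: C10H19ClN2O3.
M = 10×12.011 + 1×35.45 + 19×1.008 + 2×14.007 + 3×15.999 = 250.72 g/mol.

250.72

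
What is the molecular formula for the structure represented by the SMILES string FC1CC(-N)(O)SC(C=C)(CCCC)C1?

C11H20FNOS

Heavy atoms from the SMILES: 11 C, 1 F, 1 N, 1 O, 1 S.
Implicit hydrogens by atom environment:
  6 × C: 2 H each → 12
  2 × C: 1 H each → 2
  2 × C: no H
  1 × C: 3 H
  1 × F: no H
  1 × N: 2 H
  1 × O: 1 H
  1 × S: no H
  Total hydrogens = 20.
Molecular formula: C11H20FNOS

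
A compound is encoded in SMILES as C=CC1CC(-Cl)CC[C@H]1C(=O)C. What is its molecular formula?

Heavy atoms from the SMILES: 10 C, 1 Cl, 1 O.
Implicit hydrogens by atom environment:
  4 × C: 2 H each → 8
  4 × C: 1 H each → 4
  1 × C: 3 H
  1 × C: no H
  1 × Cl: no H
  1 × O: no H
  Total hydrogens = 15.
Molecular formula: C10H15ClO

C10H15ClO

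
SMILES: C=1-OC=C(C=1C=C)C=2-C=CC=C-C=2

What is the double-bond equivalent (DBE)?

8

Molecular formula from the SMILES: C12H10O.
DoU = (2C + 2 + N − H − X)/2 = (2·12 + 2 + 0 − 10 − 0)/2 = 16/2 = 8.
(Structurally: 2 ring(s) + 6 π bond(s) = 8.)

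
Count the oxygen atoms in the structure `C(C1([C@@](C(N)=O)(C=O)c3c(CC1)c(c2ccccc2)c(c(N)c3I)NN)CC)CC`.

2

The symbol for oxygen appears 2 times in the SMILES.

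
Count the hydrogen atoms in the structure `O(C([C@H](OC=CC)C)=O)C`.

Hydrogens are implicit in SMILES; fill each atom to its normal valence:
  3 × C: 3 H each → 9
  3 × C: 1 H each → 3
  3 × O: no H
  1 × C: no H
  Total hydrogens = 12.

12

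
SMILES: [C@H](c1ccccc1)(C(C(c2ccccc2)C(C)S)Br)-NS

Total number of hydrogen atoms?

20

Hydrogens are implicit in SMILES; fill each atom to its normal valence:
  10 × C (aromatic): 1 H each → 10
  4 × C: 1 H each → 4
  2 × C (aromatic): no H
  2 × S: 1 H each → 2
  1 × Br: no H
  1 × C: 3 H
  1 × N: 1 H
  Total hydrogens = 20.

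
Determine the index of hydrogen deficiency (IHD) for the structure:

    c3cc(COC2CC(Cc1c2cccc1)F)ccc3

9

Molecular formula from the SMILES: C17H17FO.
DoU = (2C + 2 + N − H − X)/2 = (2·17 + 2 + 0 − 17 − 1)/2 = 18/2 = 9.
(Structurally: 3 ring(s) + 6 π bond(s) = 9.)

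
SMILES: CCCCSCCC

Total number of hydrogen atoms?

Hydrogens are implicit in SMILES; fill each atom to its normal valence:
  5 × C: 2 H each → 10
  2 × C: 3 H each → 6
  1 × S: no H
  Total hydrogens = 16.

16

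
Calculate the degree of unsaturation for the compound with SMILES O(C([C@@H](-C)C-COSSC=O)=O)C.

2

Molecular formula from the SMILES: C7H12O4S2.
DoU = (2C + 2 + N − H − X)/2 = (2·7 + 2 + 0 − 12 − 0)/2 = 4/2 = 2.
(Structurally: 0 ring(s) + 2 π bond(s) = 2.)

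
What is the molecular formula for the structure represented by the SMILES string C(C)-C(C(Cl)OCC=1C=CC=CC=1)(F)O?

C11H14ClFO2

Heavy atoms from the SMILES: 11 C, 1 Cl, 1 F, 2 O.
Implicit hydrogens by atom environment:
  5 × C (aromatic): 1 H each → 5
  2 × C: 2 H each → 4
  1 × C: 3 H
  1 × C: 1 H
  1 × C: no H
  1 × C (aromatic): no H
  1 × Cl: no H
  1 × F: no H
  1 × O: 1 H
  1 × O: no H
  Total hydrogens = 14.
Molecular formula: C11H14ClFO2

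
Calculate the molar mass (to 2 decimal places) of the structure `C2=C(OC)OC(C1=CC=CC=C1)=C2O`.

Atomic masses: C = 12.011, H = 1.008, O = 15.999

190.20

Molecular formula: C11H10O3.
M = 11×12.011 + 10×1.008 + 3×15.999 = 190.20 g/mol.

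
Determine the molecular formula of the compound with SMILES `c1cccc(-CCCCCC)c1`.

Heavy atoms from the SMILES: 12 C.
Implicit hydrogens by atom environment:
  5 × C: 2 H each → 10
  5 × C (aromatic): 1 H each → 5
  1 × C: 3 H
  1 × C (aromatic): no H
  Total hydrogens = 18.
Molecular formula: C12H18

C12H18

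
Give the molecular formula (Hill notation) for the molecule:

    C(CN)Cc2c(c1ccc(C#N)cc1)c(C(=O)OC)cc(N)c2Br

C18H18BrN3O2

Heavy atoms from the SMILES: 1 Br, 18 C, 3 N, 2 O.
Implicit hydrogens by atom environment:
  7 × C (aromatic): no H
  5 × C (aromatic): 1 H each → 5
  3 × C: 2 H each → 6
  2 × C: no H
  2 × N: 2 H each → 4
  2 × O: no H
  1 × Br: no H
  1 × C: 3 H
  1 × N: no H
  Total hydrogens = 18.
Molecular formula: C18H18BrN3O2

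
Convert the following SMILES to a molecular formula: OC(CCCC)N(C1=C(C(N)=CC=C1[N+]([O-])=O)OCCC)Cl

C14H22ClN3O4

Heavy atoms from the SMILES: 14 C, 1 Cl, 3 N, 4 O.
Implicit hydrogens by atom environment:
  5 × C: 2 H each → 10
  4 × C (aromatic): no H
  2 × C: 3 H each → 6
  2 × C (aromatic): 1 H each → 2
  2 × O: no H
  1 × C: 1 H
  1 × Cl: no H
  1 × N: 2 H
  1 × N: no H
  1 × N (charge +1): no H
  1 × O: 1 H
  1 × O (charge -1): no H
  Total hydrogens = 22.
Molecular formula: C14H22ClN3O4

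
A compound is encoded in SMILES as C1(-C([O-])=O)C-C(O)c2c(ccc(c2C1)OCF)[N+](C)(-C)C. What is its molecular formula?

Heavy atoms from the SMILES: 15 C, 1 F, 1 N, 4 O.
Implicit hydrogens by atom environment:
  4 × C (aromatic): no H
  3 × C: 3 H each → 9
  3 × C: 2 H each → 6
  2 × C (aromatic): 1 H each → 2
  2 × C: 1 H each → 2
  2 × O: no H
  1 × C: no H
  1 × F: no H
  1 × N (charge +1): no H
  1 × O: 1 H
  1 × O (charge -1): no H
  Total hydrogens = 20.
Molecular formula: C15H20FNO4

C15H20FNO4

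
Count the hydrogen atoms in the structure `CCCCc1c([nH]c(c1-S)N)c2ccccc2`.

Hydrogens are implicit in SMILES; fill each atom to its normal valence:
  5 × C (aromatic): 1 H each → 5
  5 × C (aromatic): no H
  3 × C: 2 H each → 6
  1 × C: 3 H
  1 × N: 2 H
  1 × N (aromatic): 1 H
  1 × S: 1 H
  Total hydrogens = 18.

18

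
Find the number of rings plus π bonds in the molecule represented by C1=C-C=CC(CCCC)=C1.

Molecular formula from the SMILES: C10H14.
DoU = (2C + 2 + N − H − X)/2 = (2·10 + 2 + 0 − 14 − 0)/2 = 8/2 = 4.
(Structurally: 1 ring(s) + 3 π bond(s) = 4.)

4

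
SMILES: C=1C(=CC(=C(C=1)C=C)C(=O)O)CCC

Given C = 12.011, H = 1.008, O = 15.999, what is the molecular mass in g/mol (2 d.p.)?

190.24

Molecular formula: C12H14O2.
M = 12×12.011 + 14×1.008 + 2×15.999 = 190.24 g/mol.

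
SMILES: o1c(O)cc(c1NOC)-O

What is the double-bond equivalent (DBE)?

3

Molecular formula from the SMILES: C5H7NO4.
DoU = (2C + 2 + N − H − X)/2 = (2·5 + 2 + 1 − 7 − 0)/2 = 6/2 = 3.
(Structurally: 1 ring(s) + 2 π bond(s) = 3.)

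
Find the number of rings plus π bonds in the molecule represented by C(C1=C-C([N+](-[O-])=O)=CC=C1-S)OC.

Molecular formula from the SMILES: C8H9NO3S.
DoU = (2C + 2 + N − H − X)/2 = (2·8 + 2 + 1 − 9 − 0)/2 = 10/2 = 5.
(Structurally: 1 ring(s) + 4 π bond(s) = 5.)

5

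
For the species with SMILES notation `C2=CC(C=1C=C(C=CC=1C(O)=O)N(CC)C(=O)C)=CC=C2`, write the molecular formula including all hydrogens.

Heavy atoms from the SMILES: 17 C, 1 N, 3 O.
Implicit hydrogens by atom environment:
  8 × C (aromatic): 1 H each → 8
  4 × C (aromatic): no H
  2 × C: 3 H each → 6
  2 × C: no H
  2 × O: no H
  1 × C: 2 H
  1 × N: no H
  1 × O: 1 H
  Total hydrogens = 17.
Molecular formula: C17H17NO3

C17H17NO3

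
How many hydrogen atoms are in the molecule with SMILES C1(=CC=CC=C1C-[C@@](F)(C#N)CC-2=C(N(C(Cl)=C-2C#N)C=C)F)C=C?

14

Hydrogens are implicit in SMILES; fill each atom to its normal valence:
  6 × C (aromatic): no H
  4 × C: 2 H each → 8
  4 × C (aromatic): 1 H each → 4
  3 × C: no H
  2 × C: 1 H each → 2
  2 × F: no H
  2 × N: no H
  1 × Cl: no H
  1 × N (aromatic): no H
  Total hydrogens = 14.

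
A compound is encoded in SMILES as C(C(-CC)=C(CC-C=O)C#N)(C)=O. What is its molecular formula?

C10H13NO2

Heavy atoms from the SMILES: 10 C, 1 N, 2 O.
Implicit hydrogens by atom environment:
  4 × C: no H
  3 × C: 2 H each → 6
  2 × C: 3 H each → 6
  2 × O: no H
  1 × C: 1 H
  1 × N: no H
  Total hydrogens = 13.
Molecular formula: C10H13NO2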